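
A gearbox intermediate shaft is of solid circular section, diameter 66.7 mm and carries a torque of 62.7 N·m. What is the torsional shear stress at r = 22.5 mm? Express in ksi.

J = πd⁴/32 = π(0.0667)⁴/32 = 1.943×10^-6 m⁴.
Shear stress varies linearly with radius: τ = T·r/J = 62.70 × 0.0225 / 1.943×10^-6 = 7.260×10^5 Pa.

0.105 ksi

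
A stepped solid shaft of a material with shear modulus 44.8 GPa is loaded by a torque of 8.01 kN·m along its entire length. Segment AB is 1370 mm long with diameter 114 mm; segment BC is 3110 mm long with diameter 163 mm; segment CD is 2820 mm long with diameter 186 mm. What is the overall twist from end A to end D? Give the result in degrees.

1.55°

J_AB = π(0.114)⁴/32 = 1.66×10^-5 m⁴; J_BC = π(0.163)⁴/32 = 6.93×10^-5 m⁴; J_CD = π(0.186)⁴/32 = 1.18×10^-4 m⁴.
θ = (T/G)·Σ L_i/J_i = (8010/44.8×10⁹)·(1.37/1.66×10^-5 + 3.11/6.93×10^-5 + 2.82/1.18×10^-4) = 0.02709 rad.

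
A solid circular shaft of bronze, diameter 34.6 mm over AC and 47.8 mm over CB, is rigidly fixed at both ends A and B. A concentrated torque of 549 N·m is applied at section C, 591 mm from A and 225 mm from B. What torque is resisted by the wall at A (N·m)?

Compatibility: T_A·a/J_AC = T_B·b/J_CB with T_A + T_B = T₀.
J_AC = 1.41×10^-7 m⁴, J_CB = 5.13×10^-7 m⁴, so T_A = T₀·(J_AC/a)/((J_AC/a)+(J_CB/b)) = 51.95 N·m, T_B = 497.0 N·m.

52.0 N·m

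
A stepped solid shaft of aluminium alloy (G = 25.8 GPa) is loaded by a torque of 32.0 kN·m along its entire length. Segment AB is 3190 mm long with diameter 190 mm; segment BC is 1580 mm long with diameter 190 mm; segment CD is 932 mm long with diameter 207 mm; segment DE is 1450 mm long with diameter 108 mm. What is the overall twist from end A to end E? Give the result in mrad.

J_AB = π(0.190)⁴/32 = 1.28×10^-4 m⁴; J_BC = π(0.190)⁴/32 = 1.28×10^-4 m⁴; J_CD = π(0.207)⁴/32 = 1.80×10^-4 m⁴; J_DE = π(0.108)⁴/32 = 1.34×10^-5 m⁴.
θ = (T/G)·Σ L_i/J_i = (32000/25.8×10⁹)·(3.19/1.28×10^-4 + 1.58/1.28×10^-4 + 0.932/1.80×10^-4 + 1.45/1.34×10^-5) = 0.1873 rad.

187 mrad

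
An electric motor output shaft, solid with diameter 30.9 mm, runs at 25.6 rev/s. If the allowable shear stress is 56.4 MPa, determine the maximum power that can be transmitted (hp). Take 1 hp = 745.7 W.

70.5 hp

J = πd⁴/32 = π(0.0309)⁴/32 = 8.950×10^-8 m⁴.
T_max = τ_allow·J/r = 5.64×10^7 × 8.950×10^-8 / 0.0154 = 326.7 N·m.
ω = 2π·25.6 = 160.8 rad/s, so P_max = T_max·ω = 5.255×10^4 W.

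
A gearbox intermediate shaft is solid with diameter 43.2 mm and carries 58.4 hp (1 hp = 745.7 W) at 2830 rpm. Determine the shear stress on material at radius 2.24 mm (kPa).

ω = 2π·2830/60 = 296.4 rad/s, so T = P/ω = 58.4×745.7 / 296.4 = 146.9 N·m.
J = πd⁴/32 = π(0.0432)⁴/32 = 3.419×10^-7 m⁴.
Shear stress varies linearly with radius: τ = T·r/J = 146.9 × 0.00224 / 3.419×10^-7 = 9.627×10^5 Pa.

963 kPa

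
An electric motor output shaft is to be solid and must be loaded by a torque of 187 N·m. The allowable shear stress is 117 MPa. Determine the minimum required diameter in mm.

For a solid shaft τ_max = 16T/(πd³), so d = (16T/(π τ_allow))^(1/3) = (16·187.0/(π·1.17×10^8))^(1/3) = 0.02012 m.

20.1 mm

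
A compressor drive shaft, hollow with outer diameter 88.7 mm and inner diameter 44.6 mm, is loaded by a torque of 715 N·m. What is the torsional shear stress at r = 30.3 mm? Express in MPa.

3.81 MPa

J = π(d_o⁴ − d_i⁴)/32 = π(0.0887⁴ − 0.0446⁴)/32 = 5.689×10^-6 m⁴.
Shear stress varies linearly with radius: τ = T·r/J = 715.0 × 0.0303 / 5.689×10^-6 = 3.808×10^6 Pa.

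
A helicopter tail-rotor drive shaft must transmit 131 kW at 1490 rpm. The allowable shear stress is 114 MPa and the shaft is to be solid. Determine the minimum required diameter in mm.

ω = 2π·1490/60 = 156.0 rad/s, so T = P/ω = 131×10³ / 156.0 = 839.6 N·m.
For a solid shaft τ_max = 16T/(πd³), so d = (16T/(π τ_allow))^(1/3) = (16·839.6/(π·1.14×10^8))^(1/3) = 0.03347 m.

33.5 mm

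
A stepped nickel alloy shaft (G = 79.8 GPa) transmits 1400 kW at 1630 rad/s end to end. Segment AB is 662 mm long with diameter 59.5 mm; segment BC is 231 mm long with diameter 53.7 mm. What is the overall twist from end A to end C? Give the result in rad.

ω = 1630 rad/s, so T = P/ω = 1400×10³ / 1630 = 858.9 N·m.
J_AB = π(0.0595)⁴/32 = 1.23×10^-6 m⁴; J_BC = π(0.0537)⁴/32 = 8.16×10^-7 m⁴.
θ = (T/G)·Σ L_i/J_i = (858.9/79.8×10⁹)·(0.662/1.23×10^-6 + 0.231/8.16×10^-7) = 8.836×10^-3 rad.

0.00884 rad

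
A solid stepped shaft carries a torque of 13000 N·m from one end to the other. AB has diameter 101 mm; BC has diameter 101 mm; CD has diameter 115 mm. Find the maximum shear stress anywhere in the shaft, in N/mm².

64.3 N/mm²

Under the same torque, τ_max = 16T/(πd³) is largest where d is smallest — segment AB (d = 101 mm).
τ_max = 16·13000/(π·(0.101)³) = 6.426×10^7 Pa.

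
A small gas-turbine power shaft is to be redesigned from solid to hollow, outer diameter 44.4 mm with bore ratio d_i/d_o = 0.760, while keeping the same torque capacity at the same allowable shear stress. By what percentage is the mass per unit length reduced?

44.6 %

Equal τ_max and T ⇒ the solid shaft needs d_s³ = d_o³(1−k⁴), so d_s = 44.4·(1−0.760⁴)^(1/3) = 38.78 mm.
Area ratio A_h/A_s = d_o²(1−k²)/d_s² = (1−k²)/(1−k⁴)^(2/3) = 0.5537.
Mass saving = 1 − 0.5537 = 44.6 %.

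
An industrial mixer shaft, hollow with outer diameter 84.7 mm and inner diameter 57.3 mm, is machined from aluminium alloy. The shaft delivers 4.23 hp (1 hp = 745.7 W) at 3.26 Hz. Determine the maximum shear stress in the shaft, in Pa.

ω = 2π·3.26 = 20.48 rad/s, so T = P/ω = 4.23×745.7 / 20.48 = 154.0 N·m.
J = π(d_o⁴ − d_i⁴)/32 = π(0.0847⁴ − 0.0573⁴)/32 = 3.994×10^-6 m⁴.
τ_max = T·r/J = 154.0 × 0.0423 / 3.994×10^-6 = 1.633×10^6 Pa.

1.63e6 Pa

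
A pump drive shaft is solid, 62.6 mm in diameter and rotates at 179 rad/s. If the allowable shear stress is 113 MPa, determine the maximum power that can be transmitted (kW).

J = πd⁴/32 = π(0.0626)⁴/32 = 1.508×10^-6 m⁴.
T_max = τ_allow·J/r = 1.13×10^8 × 1.508×10^-6 / 0.0313 = 5443 N·m.
ω = 179 rad/s, so P_max = T_max·ω = 9.743×10^5 W.

974 kW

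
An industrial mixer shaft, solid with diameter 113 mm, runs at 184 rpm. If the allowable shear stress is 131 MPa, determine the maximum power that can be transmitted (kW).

715 kW

J = πd⁴/32 = π(0.113)⁴/32 = 1.601×10^-5 m⁴.
T_max = τ_allow·J/r = 1.31×10^8 × 1.601×10^-5 / 0.0565 = 37110 N·m.
ω = 2π·184/60 = 19.27 rad/s, so P_max = T_max·ω = 7.151×10^5 W.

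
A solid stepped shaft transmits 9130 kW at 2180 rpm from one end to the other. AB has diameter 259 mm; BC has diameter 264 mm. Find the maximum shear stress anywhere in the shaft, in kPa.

11700 kPa

ω = 2π·2180/60 = 228.3 rad/s, so T = P/ω = 9130×10³ / 228.3 = 39990 N·m.
Under the same torque, τ_max = 16T/(πd³) is largest where d is smallest — segment AB (d = 259 mm).
τ_max = 16·39990/(π·(0.259)³) = 1.172×10^7 Pa.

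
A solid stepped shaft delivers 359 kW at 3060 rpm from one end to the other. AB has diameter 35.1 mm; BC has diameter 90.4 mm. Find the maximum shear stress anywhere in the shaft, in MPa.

ω = 2π·3060/60 = 320.4 rad/s, so T = P/ω = 359×10³ / 320.4 = 1120 N·m.
Under the same torque, τ_max = 16T/(πd³) is largest where d is smallest — segment AB (d = 35.1 mm).
τ_max = 16·1120/(π·(0.0351)³) = 1.319×10^8 Pa.

132 MPa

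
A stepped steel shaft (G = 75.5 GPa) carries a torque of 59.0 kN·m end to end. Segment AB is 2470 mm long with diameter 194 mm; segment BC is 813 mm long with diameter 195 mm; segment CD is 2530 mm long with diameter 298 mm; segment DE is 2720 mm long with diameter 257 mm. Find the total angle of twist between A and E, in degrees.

1.48°

J_AB = π(0.194)⁴/32 = 1.39×10^-4 m⁴; J_BC = π(0.195)⁴/32 = 1.42×10^-4 m⁴; J_CD = π(0.298)⁴/32 = 7.74×10^-4 m⁴; J_DE = π(0.257)⁴/32 = 4.28×10^-4 m⁴.
θ = (T/G)·Σ L_i/J_i = (59000/75.5×10⁹)·(2.47/1.39×10^-4 + 0.813/1.42×10^-4 + 2.53/7.74×10^-4 + 2.72/4.28×10^-4) = 0.02587 rad.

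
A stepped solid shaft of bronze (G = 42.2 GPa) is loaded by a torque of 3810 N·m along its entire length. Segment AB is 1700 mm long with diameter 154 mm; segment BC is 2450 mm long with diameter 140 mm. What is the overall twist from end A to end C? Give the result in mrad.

8.64 mrad

J_AB = π(0.154)⁴/32 = 5.52×10^-5 m⁴; J_BC = π(0.140)⁴/32 = 3.77×10^-5 m⁴.
θ = (T/G)·Σ L_i/J_i = (3810/42.2×10⁹)·(1.70/5.52×10^-5 + 2.45/3.77×10^-5) = 8.645×10^-3 rad.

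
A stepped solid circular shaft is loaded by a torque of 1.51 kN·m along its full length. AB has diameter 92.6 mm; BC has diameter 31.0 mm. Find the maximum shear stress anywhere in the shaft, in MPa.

258 MPa

Under the same torque, τ_max = 16T/(πd³) is largest where d is smallest — segment BC (d = 31.0 mm).
τ_max = 16·1510/(π·(0.0310)³) = 2.581×10^8 Pa.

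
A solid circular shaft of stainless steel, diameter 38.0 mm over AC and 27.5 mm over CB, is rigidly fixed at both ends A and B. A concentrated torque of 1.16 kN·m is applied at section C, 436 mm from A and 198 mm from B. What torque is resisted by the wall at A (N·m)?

723 N·m

Compatibility: T_A·a/J_AC = T_B·b/J_CB with T_A + T_B = T₀.
J_AC = 2.05×10^-7 m⁴, J_CB = 5.61×10^-8 m⁴, so T_A = T₀·(J_AC/a)/((J_AC/a)+(J_CB/b)) = 723.2 N·m, T_B = 436.8 N·m.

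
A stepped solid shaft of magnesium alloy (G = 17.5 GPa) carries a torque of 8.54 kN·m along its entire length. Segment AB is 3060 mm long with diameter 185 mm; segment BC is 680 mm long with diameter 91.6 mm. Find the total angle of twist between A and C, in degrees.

3.49°

J_AB = π(0.185)⁴/32 = 1.15×10^-4 m⁴; J_BC = π(0.0916)⁴/32 = 6.91×10^-6 m⁴.
θ = (T/G)·Σ L_i/J_i = (8540/17.5×10⁹)·(3.06/1.15×10^-4 + 0.680/6.91×10^-6) = 0.06100 rad.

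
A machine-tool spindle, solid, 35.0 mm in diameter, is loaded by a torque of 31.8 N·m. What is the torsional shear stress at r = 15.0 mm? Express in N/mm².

J = πd⁴/32 = π(0.0350)⁴/32 = 1.473×10^-7 m⁴.
Shear stress varies linearly with radius: τ = T·r/J = 31.80 × 0.0150 / 1.473×10^-7 = 3.238×10^6 Pa.

3.24 N/mm²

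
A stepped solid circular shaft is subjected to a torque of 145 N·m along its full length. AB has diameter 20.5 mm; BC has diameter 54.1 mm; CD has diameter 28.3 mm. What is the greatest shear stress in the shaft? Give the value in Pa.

8.57e7 Pa

Under the same torque, τ_max = 16T/(πd³) is largest where d is smallest — segment AB (d = 20.5 mm).
τ_max = 16·145.0/(π·(0.0205)³) = 8.572×10^7 Pa.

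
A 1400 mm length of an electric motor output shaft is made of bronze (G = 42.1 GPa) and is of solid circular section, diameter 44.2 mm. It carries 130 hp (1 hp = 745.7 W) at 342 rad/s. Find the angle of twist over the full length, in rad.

0.0252 rad

ω = 342 rad/s, so T = P/ω = 130×745.7 / 342.0 = 283.5 N·m.
J = πd⁴/32 = π(0.0442)⁴/32 = 3.747×10^-7 m⁴.
θ = T·L/(G·J) = 283.5 × 1.40 / (42.1×10⁹ × 3.747×10^-7) = 0.02516 rad.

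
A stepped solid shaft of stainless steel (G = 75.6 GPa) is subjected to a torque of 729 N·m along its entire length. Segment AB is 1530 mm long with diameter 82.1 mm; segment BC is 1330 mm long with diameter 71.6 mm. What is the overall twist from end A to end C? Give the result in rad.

J_AB = π(0.0821)⁴/32 = 4.46×10^-6 m⁴; J_BC = π(0.0716)⁴/32 = 2.58×10^-6 m⁴.
θ = (T/G)·Σ L_i/J_i = (729.0/75.6×10⁹)·(1.53/4.46×10^-6 + 1.33/2.58×10^-6) = 8.278×10^-3 rad.

0.00828 rad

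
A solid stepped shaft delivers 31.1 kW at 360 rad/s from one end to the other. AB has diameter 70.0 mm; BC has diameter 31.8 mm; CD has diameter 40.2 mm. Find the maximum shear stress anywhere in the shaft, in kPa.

13700 kPa

ω = 360 rad/s, so T = P/ω = 31.1×10³ / 360.0 = 86.39 N·m.
Under the same torque, τ_max = 16T/(πd³) is largest where d is smallest — segment BC (d = 31.8 mm).
τ_max = 16·86.39/(π·(0.0318)³) = 1.368×10^7 Pa.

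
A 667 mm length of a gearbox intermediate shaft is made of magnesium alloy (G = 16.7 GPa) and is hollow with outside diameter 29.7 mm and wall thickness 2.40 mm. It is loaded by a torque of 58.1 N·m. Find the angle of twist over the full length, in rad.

0.0600 rad

J = π(d_o⁴ − d_i⁴)/32 = π(0.0297⁴ − 0.0249⁴)/32 = 3.865×10^-8 m⁴.
θ = T·L/(G·J) = 58.10 × 0.667 / (16.7×10⁹ × 3.865×10^-8) = 0.06004 rad.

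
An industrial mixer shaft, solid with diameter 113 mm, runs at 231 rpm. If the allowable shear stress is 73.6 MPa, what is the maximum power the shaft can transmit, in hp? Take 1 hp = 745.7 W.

J = πd⁴/32 = π(0.113)⁴/32 = 1.601×10^-5 m⁴.
T_max = τ_allow·J/r = 7.36×10^7 × 1.601×10^-5 / 0.0565 = 20850 N·m.
ω = 2π·231/60 = 24.19 rad/s, so P_max = T_max·ω = 5.044×10^5 W.

676 hp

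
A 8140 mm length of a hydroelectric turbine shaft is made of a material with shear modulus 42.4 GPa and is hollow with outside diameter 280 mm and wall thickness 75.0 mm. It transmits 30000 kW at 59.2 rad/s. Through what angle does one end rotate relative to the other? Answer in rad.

0.169 rad

ω = 59.2 rad/s, so T = P/ω = 30000×10³ / 59.20 = 506800 N·m.
J = π(d_o⁴ − d_i⁴)/32 = π(0.280⁴ − 0.130⁴)/32 = 5.754×10^-4 m⁴.
θ = T·L/(G·J) = 506800 × 8.14 / (42.4×10⁹ × 5.754×10^-4) = 0.1691 rad.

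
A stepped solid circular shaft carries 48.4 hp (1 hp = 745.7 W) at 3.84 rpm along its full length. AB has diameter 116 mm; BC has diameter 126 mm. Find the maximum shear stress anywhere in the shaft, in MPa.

293 MPa

ω = 2π·3.84/60 = 0.4021 rad/s, so T = P/ω = 48.4×745.7 / 0.4021 = 89750 N·m.
Under the same torque, τ_max = 16T/(πd³) is largest where d is smallest — segment AB (d = 116 mm).
τ_max = 16·89750/(π·(0.116)³) = 2.929×10^8 Pa.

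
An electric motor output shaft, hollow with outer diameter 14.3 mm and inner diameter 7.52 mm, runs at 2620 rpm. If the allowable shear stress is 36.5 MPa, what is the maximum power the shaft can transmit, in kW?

5.31 kW

J = π(d_o⁴ − d_i⁴)/32 = π(0.0143⁴ − 0.00752⁴)/32 = 3.791×10^-9 m⁴.
T_max = τ_allow·J/r = 3.65×10^7 × 3.791×10^-9 / 0.00715 = 19.35 N·m.
ω = 2π·2620/60 = 274.4 rad/s, so P_max = T_max·ω = 5310 W.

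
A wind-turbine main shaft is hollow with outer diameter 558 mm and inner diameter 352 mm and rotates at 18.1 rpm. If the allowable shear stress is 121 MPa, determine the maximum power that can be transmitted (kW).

6580 kW

J = π(d_o⁴ − d_i⁴)/32 = π(0.558⁴ − 0.352⁴)/32 = 8.011×10^-3 m⁴.
T_max = τ_allow·J/r = 1.21×10^8 × 8.011×10^-3 / 0.279 = 3.474e6 N·m.
ω = 2π·18.1/60 = 1.895 rad/s, so P_max = T_max·ω = 6.585×10^6 W.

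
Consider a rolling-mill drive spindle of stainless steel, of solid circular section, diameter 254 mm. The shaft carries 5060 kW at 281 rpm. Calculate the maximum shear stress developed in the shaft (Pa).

ω = 2π·281/60 = 29.43 rad/s, so T = P/ω = 5060×10³ / 29.43 = 172000 N·m.
J = πd⁴/32 = π(0.254)⁴/32 = 4.086×10^-4 m⁴.
τ_max = T·r/J = 172000 × 0.127 / 4.086×10^-4 = 5.344×10^7 Pa.

5.34e7 Pa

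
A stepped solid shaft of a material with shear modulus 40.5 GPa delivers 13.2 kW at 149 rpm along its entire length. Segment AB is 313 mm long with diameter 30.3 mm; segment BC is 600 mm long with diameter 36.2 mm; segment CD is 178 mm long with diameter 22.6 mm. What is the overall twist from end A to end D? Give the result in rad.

0.299 rad

ω = 2π·149/60 = 15.60 rad/s, so T = P/ω = 13.2×10³ / 15.60 = 846.0 N·m.
J_AB = π(0.0303)⁴/32 = 8.28×10^-8 m⁴; J_BC = π(0.0362)⁴/32 = 1.69×10^-7 m⁴; J_CD = π(0.0226)⁴/32 = 2.56×10^-8 m⁴.
θ = (T/G)·Σ L_i/J_i = (846.0/40.5×10⁹)·(0.313/8.28×10^-8 + 0.600/1.69×10^-7 + 0.178/2.56×10^-8) = 0.2985 rad.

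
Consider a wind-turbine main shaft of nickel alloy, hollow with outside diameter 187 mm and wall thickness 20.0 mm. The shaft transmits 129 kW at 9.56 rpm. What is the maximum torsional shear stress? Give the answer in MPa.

ω = 2π·9.56/60 = 1.001 rad/s, so T = P/ω = 129×10³ / 1.001 = 128900 N·m.
J = π(d_o⁴ − d_i⁴)/32 = π(0.187⁴ − 0.147⁴)/32 = 7.421×10^-5 m⁴.
τ_max = T·r/J = 128900 × 0.0935 / 7.421×10^-5 = 1.624×10^8 Pa.

162 MPa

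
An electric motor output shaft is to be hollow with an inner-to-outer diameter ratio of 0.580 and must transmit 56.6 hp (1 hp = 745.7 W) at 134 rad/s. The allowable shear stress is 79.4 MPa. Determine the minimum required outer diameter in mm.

ω = 134 rad/s, so T = P/ω = 56.6×745.7 / 134.0 = 315.0 N·m.
For a hollow shaft with d_i/d_o = 0.580: τ_max = 16T/(π d_o³ (1−k⁴)), so d_o = [16T/(π τ_allow (1−k⁴))]^(1/3) = [16·315.0/(π·7.94×10^7·0.8868)]^(1/3) = 0.02835 m.

28.3 mm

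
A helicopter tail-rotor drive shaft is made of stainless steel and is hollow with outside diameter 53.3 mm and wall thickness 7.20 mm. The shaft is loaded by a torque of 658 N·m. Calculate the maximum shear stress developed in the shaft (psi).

J = π(d_o⁴ − d_i⁴)/32 = π(0.0533⁴ − 0.0389⁴)/32 = 5.675×10^-7 m⁴.
τ_max = T·r/J = 658.0 × 0.0267 / 5.675×10^-7 = 3.090×10^7 Pa.

4480 psi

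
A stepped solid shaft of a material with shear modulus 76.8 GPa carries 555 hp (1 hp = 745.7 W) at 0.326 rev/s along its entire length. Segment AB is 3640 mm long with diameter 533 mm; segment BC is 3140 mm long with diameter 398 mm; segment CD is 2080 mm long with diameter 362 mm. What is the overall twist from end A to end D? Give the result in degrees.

0.447°

ω = 2π·0.326 = 2.048 rad/s, so T = P/ω = 555×745.7 / 2.048 = 202100 N·m.
J_AB = π(0.533)⁴/32 = 7.92×10^-3 m⁴; J_BC = π(0.398)⁴/32 = 2.46×10^-3 m⁴; J_CD = π(0.362)⁴/32 = 1.69×10^-3 m⁴.
θ = (T/G)·Σ L_i/J_i = (202100/76.8×10⁹)·(3.64/7.92×10^-3 + 3.14/2.46×10^-3 + 2.08/1.69×10^-3) = 7.808×10^-3 rad.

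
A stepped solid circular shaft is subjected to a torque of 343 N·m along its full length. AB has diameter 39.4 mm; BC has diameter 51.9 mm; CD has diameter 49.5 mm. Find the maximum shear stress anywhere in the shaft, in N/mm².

28.6 N/mm²

Under the same torque, τ_max = 16T/(πd³) is largest where d is smallest — segment AB (d = 39.4 mm).
τ_max = 16·343.0/(π·(0.0394)³) = 2.856×10^7 Pa.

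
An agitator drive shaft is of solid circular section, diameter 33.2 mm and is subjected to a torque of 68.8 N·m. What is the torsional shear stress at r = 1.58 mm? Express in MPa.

0.911 MPa

J = πd⁴/32 = π(0.0332)⁴/32 = 1.193×10^-7 m⁴.
Shear stress varies linearly with radius: τ = T·r/J = 68.80 × 0.00158 / 1.193×10^-7 = 9.114×10^5 Pa.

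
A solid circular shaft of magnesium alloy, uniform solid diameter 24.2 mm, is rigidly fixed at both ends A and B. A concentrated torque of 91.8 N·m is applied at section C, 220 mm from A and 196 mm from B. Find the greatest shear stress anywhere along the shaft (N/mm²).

17.4 N/mm²

With uniform GJ and both ends fixed, compatibility θ_AC = θ_CB gives T_A·a = T_B·b, together with T_A + T_B = T₀.
T_A = T₀·b/(a+b) = 91.80·196/416.0 = 43.25 N·m; T_B = 48.55 N·m.
τ in each portion: τ_AC = 1.55×10^7 Pa, τ_CB = 1.74×10^7 Pa; maximum is in CB.
τ_max = T_CB·r/J = 48.55·0.0121/3.37×10^-8 = 1.745×10^7 Pa.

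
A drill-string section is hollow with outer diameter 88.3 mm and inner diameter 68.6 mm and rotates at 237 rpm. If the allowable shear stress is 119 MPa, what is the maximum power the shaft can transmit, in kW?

254 kW

J = π(d_o⁴ − d_i⁴)/32 = π(0.0883⁴ − 0.0686⁴)/32 = 3.794×10^-6 m⁴.
T_max = τ_allow·J/r = 1.19×10^8 × 3.794×10^-6 / 0.0442 = 10230 N·m.
ω = 2π·237/60 = 24.82 rad/s, so P_max = T_max·ω = 2.538×10^5 W.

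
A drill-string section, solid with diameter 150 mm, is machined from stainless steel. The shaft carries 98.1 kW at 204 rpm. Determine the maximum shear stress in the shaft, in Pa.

6.93e6 Pa

ω = 2π·204/60 = 21.36 rad/s, so T = P/ω = 98.1×10³ / 21.36 = 4592 N·m.
J = πd⁴/32 = π(0.150)⁴/32 = 4.970×10^-5 m⁴.
τ_max = T·r/J = 4592 × 0.0750 / 4.970×10^-5 = 6.930×10^6 Pa.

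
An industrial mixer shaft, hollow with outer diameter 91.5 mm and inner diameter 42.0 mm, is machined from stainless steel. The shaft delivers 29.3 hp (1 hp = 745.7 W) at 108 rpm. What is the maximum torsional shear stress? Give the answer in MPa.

13.4 MPa

ω = 2π·108/60 = 11.31 rad/s, so T = P/ω = 29.3×745.7 / 11.31 = 1932 N·m.
J = π(d_o⁴ − d_i⁴)/32 = π(0.0915⁴ − 0.0420⁴)/32 = 6.576×10^-6 m⁴.
τ_max = T·r/J = 1932 × 0.0457 / 6.576×10^-6 = 1.344×10^7 Pa.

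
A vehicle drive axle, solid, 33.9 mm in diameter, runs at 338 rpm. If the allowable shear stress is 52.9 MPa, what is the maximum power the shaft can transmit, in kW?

J = πd⁴/32 = π(0.0339)⁴/32 = 1.297×10^-7 m⁴.
T_max = τ_allow·J/r = 5.29×10^7 × 1.297×10^-7 / 0.0169 = 404.7 N·m.
ω = 2π·338/60 = 35.40 rad/s, so P_max = T_max·ω = 1.432×10^4 W.

14.3 kW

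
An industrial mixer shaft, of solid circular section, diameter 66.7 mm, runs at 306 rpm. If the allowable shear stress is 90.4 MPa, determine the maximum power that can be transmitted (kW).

169 kW

J = πd⁴/32 = π(0.0667)⁴/32 = 1.943×10^-6 m⁴.
T_max = τ_allow·J/r = 9.04×10^7 × 1.943×10^-6 / 0.0334 = 5267 N·m.
ω = 2π·306/60 = 32.04 rad/s, so P_max = T_max·ω = 1.688×10^5 W.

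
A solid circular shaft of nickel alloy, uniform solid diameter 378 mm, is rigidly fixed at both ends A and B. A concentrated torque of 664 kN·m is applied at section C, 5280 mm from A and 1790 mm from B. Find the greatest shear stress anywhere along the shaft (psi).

With uniform GJ and both ends fixed, compatibility θ_AC = θ_CB gives T_A·a = T_B·b, together with T_A + T_B = T₀.
T_A = T₀·b/(a+b) = 664000·1790/7070 = 168100 N·m; T_B = 495900 N·m.
τ in each portion: τ_AC = 1.59×10^7 Pa, τ_CB = 4.68×10^7 Pa; maximum is in CB.
τ_max = T_CB·r/J = 495900·0.189/2.00×10^-3 = 4.676×10^7 Pa.

6780 psi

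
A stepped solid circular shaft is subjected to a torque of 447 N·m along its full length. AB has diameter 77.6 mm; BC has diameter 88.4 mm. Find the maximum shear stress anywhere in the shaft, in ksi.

Under the same torque, τ_max = 16T/(πd³) is largest where d is smallest — segment AB (d = 77.6 mm).
τ_max = 16·447.0/(π·(0.0776)³) = 4.872×10^6 Pa.

0.707 ksi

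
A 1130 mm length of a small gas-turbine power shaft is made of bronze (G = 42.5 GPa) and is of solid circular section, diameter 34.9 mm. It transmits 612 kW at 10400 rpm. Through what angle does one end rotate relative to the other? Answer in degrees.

5.88°

ω = 2π·10400/60 = 1089 rad/s, so T = P/ω = 612×10³ / 1089 = 561.9 N·m.
J = πd⁴/32 = π(0.0349)⁴/32 = 1.456×10^-7 m⁴.
θ = T·L/(G·J) = 561.9 × 1.13 / (42.5×10⁹ × 1.456×10^-7) = 0.1026 rad.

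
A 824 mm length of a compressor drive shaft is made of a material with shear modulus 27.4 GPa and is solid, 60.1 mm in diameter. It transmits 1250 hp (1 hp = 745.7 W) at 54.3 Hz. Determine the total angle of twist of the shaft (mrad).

64.1 mrad

ω = 2π·54.3 = 341.2 rad/s, so T = P/ω = 1250×745.7 / 341.2 = 2732 N·m.
J = πd⁴/32 = π(0.0601)⁴/32 = 1.281×10^-6 m⁴.
θ = T·L/(G·J) = 2732 × 0.824 / (27.4×10⁹ × 1.281×10^-6) = 0.06415 rad.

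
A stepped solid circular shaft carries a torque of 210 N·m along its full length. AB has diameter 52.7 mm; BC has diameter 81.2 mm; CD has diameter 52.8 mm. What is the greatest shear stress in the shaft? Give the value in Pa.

7.31e6 Pa

Under the same torque, τ_max = 16T/(πd³) is largest where d is smallest — segment AB (d = 52.7 mm).
τ_max = 16·210.0/(π·(0.0527)³) = 7.307×10^6 Pa.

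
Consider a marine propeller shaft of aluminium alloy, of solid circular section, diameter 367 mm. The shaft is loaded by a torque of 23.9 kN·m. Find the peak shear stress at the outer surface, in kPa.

2460 kPa

J = πd⁴/32 = π(0.367)⁴/32 = 1.781×10^-3 m⁴.
τ_max = T·r/J = 23900 × 0.183 / 1.781×10^-3 = 2.462×10^6 Pa.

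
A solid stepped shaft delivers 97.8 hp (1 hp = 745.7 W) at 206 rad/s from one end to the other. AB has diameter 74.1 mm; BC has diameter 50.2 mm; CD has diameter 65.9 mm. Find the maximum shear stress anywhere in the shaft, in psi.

2070 psi

ω = 206 rad/s, so T = P/ω = 97.8×745.7 / 206.0 = 354.0 N·m.
Under the same torque, τ_max = 16T/(πd³) is largest where d is smallest — segment BC (d = 50.2 mm).
τ_max = 16·354.0/(π·(0.0502)³) = 1.425×10^7 Pa.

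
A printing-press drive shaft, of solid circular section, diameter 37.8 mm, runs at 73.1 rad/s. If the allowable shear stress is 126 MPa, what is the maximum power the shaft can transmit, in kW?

97.7 kW

J = πd⁴/32 = π(0.0378)⁴/32 = 2.004×10^-7 m⁴.
T_max = τ_allow·J/r = 1.26×10^8 × 2.004×10^-7 / 0.0189 = 1336 N·m.
ω = 73.1 rad/s, so P_max = T_max·ω = 9.768×10^4 W.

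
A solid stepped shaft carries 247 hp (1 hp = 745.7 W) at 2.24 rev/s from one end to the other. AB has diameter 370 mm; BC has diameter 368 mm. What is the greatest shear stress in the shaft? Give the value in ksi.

ω = 2π·2.24 = 14.07 rad/s, so T = P/ω = 247×745.7 / 14.07 = 13090 N·m.
Under the same torque, τ_max = 16T/(πd³) is largest where d is smallest — segment BC (d = 368 mm).
τ_max = 16·13090/(π·(0.368)³) = 1.337×10^6 Pa.

0.194 ksi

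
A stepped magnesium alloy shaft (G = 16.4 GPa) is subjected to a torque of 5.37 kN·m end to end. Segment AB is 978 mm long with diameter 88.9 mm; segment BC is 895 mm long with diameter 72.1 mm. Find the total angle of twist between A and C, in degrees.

9.32°

J_AB = π(0.0889)⁴/32 = 6.13×10^-6 m⁴; J_BC = π(0.0721)⁴/32 = 2.65×10^-6 m⁴.
θ = (T/G)·Σ L_i/J_i = (5370/16.4×10⁹)·(0.978/6.13×10^-6 + 0.895/2.65×10^-6) = 0.1627 rad.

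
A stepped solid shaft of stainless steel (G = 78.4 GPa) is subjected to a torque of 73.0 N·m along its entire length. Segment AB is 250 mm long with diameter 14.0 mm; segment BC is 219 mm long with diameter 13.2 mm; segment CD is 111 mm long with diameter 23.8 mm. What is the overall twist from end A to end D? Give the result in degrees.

7.64°

J_AB = π(0.0140)⁴/32 = 3.77×10^-9 m⁴; J_BC = π(0.0132)⁴/32 = 2.98×10^-9 m⁴; J_CD = π(0.0238)⁴/32 = 3.15×10^-8 m⁴.
θ = (T/G)·Σ L_i/J_i = (73.00/78.4×10⁹)·(0.250/3.77×10^-9 + 0.219/2.98×10^-9 + 0.111/3.15×10^-8) = 0.1334 rad.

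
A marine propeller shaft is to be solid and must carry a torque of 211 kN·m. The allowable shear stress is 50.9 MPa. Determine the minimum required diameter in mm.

276 mm

For a solid shaft τ_max = 16T/(πd³), so d = (16T/(π τ_allow))^(1/3) = (16·211000/(π·5.09×10^7))^(1/3) = 0.2764 m.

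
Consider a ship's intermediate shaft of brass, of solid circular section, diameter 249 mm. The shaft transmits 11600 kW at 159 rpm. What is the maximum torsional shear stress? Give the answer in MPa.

ω = 2π·159/60 = 16.65 rad/s, so T = P/ω = 11600×10³ / 16.65 = 696700 N·m.
J = πd⁴/32 = π(0.249)⁴/32 = 3.774×10^-4 m⁴.
τ_max = T·r/J = 696700 × 0.124 / 3.774×10^-4 = 2.298×10^8 Pa.

230 MPa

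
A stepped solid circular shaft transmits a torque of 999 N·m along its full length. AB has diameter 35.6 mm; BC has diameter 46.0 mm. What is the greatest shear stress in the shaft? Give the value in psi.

Under the same torque, τ_max = 16T/(πd³) is largest where d is smallest — segment AB (d = 35.6 mm).
τ_max = 16·999.0/(π·(0.0356)³) = 1.128×10^8 Pa.

16400 psi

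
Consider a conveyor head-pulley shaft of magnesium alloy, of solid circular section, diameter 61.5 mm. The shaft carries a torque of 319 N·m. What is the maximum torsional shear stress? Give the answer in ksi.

J = πd⁴/32 = π(0.0615)⁴/32 = 1.404×10^-6 m⁴.
τ_max = T·r/J = 319.0 × 0.0307 / 1.404×10^-6 = 6.985×10^6 Pa.

1.01 ksi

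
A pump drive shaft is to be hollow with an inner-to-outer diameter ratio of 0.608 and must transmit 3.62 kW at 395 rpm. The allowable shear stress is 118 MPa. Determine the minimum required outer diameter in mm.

ω = 2π·395/60 = 41.36 rad/s, so T = P/ω = 3.62×10³ / 41.36 = 87.52 N·m.
For a hollow shaft with d_i/d_o = 0.608: τ_max = 16T/(π d_o³ (1−k⁴)), so d_o = [16T/(π τ_allow (1−k⁴))]^(1/3) = [16·87.52/(π·1.18×10^8·0.8633)]^(1/3) = 0.01636 m.

16.4 mm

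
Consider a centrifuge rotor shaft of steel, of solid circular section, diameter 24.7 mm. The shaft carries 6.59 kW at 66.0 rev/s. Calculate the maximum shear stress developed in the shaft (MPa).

5.37 MPa

ω = 2π·66.0 = 414.7 rad/s, so T = P/ω = 6.59×10³ / 414.7 = 15.89 N·m.
J = πd⁴/32 = π(0.0247)⁴/32 = 3.654×10^-8 m⁴.
τ_max = T·r/J = 15.89 × 0.0123 / 3.654×10^-8 = 5.371×10^6 Pa.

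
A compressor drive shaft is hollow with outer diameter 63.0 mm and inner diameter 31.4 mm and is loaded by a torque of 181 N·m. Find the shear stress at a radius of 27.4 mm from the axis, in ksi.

0.496 ksi

J = π(d_o⁴ − d_i⁴)/32 = π(0.0630⁴ − 0.0314⁴)/32 = 1.451×10^-6 m⁴.
Shear stress varies linearly with radius: τ = T·r/J = 181.0 × 0.0274 / 1.451×10^-6 = 3.418×10^6 Pa.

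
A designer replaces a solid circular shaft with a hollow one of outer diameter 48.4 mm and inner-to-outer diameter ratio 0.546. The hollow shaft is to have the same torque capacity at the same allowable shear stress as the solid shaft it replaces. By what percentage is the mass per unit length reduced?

Equal τ_max and T ⇒ the solid shaft needs d_s³ = d_o³(1−k⁴), so d_s = 48.4·(1−0.546⁴)^(1/3) = 46.92 mm.
Area ratio A_h/A_s = d_o²(1−k²)/d_s² = (1−k²)/(1−k⁴)^(2/3) = 0.7468.
Mass saving = 1 − 0.7468 = 25.3 %.

25.3 %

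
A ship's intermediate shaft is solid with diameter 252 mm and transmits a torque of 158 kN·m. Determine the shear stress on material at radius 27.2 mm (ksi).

1.57 ksi

J = πd⁴/32 = π(0.252)⁴/32 = 3.959×10^-4 m⁴.
Shear stress varies linearly with radius: τ = T·r/J = 158000 × 0.0272 / 3.959×10^-4 = 1.085×10^7 Pa.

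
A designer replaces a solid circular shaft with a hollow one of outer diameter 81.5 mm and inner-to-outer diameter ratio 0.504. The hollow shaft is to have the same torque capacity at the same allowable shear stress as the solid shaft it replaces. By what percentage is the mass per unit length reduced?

22.0 %

Equal τ_max and T ⇒ the solid shaft needs d_s³ = d_o³(1−k⁴), so d_s = 81.5·(1−0.504⁴)^(1/3) = 79.71 mm.
Area ratio A_h/A_s = d_o²(1−k²)/d_s² = (1−k²)/(1−k⁴)^(2/3) = 0.7799.
Mass saving = 1 − 0.7799 = 22.0 %.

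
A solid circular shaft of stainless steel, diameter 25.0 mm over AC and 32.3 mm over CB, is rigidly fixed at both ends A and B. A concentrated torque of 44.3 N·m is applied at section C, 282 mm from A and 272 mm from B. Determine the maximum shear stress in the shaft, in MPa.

4.97 MPa

Compatibility: T_A·a/J_AC = T_B·b/J_CB with T_A + T_B = T₀.
J_AC = 3.83×10^-8 m⁴, J_CB = 1.07×10^-7 m⁴, so T_A = T₀·(J_AC/a)/((J_AC/a)+(J_CB/b)) = 11.39 N·m, T_B = 32.91 N·m.
τ in each portion: τ_AC = 3.71×10^6 Pa, τ_CB = 4.97×10^6 Pa; maximum is in CB.
τ_max = T_CB·r/J = 32.91·0.0161/1.07×10^-7 = 4.974×10^6 Pa.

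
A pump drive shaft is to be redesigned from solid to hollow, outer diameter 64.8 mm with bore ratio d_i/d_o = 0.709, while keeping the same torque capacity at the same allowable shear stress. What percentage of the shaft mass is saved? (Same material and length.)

Equal τ_max and T ⇒ the solid shaft needs d_s³ = d_o³(1−k⁴), so d_s = 64.8·(1−0.709⁴)^(1/3) = 58.80 mm.
Area ratio A_h/A_s = d_o²(1−k²)/d_s² = (1−k²)/(1−k⁴)^(2/3) = 0.6039.
Mass saving = 1 − 0.6039 = 39.6 %.

39.6 %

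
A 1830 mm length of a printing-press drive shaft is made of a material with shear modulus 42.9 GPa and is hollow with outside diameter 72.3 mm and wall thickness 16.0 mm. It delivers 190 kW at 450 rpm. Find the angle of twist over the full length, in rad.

ω = 2π·450/60 = 47.12 rad/s, so T = P/ω = 190×10³ / 47.12 = 4032 N·m.
J = π(d_o⁴ − d_i⁴)/32 = π(0.0723⁴ − 0.0403⁴)/32 = 2.424×10^-6 m⁴.
θ = T·L/(G·J) = 4032 × 1.83 / (42.9×10⁹ × 2.424×10^-6) = 0.07096 rad.

0.0710 rad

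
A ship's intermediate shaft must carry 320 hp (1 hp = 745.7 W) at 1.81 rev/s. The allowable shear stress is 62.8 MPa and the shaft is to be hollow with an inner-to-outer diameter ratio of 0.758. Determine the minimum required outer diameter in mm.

ω = 2π·1.81 = 11.37 rad/s, so T = P/ω = 320×745.7 / 11.37 = 20980 N·m.
For a hollow shaft with d_i/d_o = 0.758: τ_max = 16T/(π d_o³ (1−k⁴)), so d_o = [16T/(π τ_allow (1−k⁴))]^(1/3) = [16·20980/(π·6.28×10^7·0.6699)]^(1/3) = 0.1364 m.

136 mm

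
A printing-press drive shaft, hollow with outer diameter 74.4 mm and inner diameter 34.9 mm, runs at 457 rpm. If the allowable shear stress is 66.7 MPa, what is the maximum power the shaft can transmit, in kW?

246 kW

J = π(d_o⁴ − d_i⁴)/32 = π(0.0744⁴ − 0.0349⁴)/32 = 2.862×10^-6 m⁴.
T_max = τ_allow·J/r = 6.67×10^7 × 2.862×10^-6 / 0.0372 = 5132 N·m.
ω = 2π·457/60 = 47.86 rad/s, so P_max = T_max·ω = 2.456×10^5 W.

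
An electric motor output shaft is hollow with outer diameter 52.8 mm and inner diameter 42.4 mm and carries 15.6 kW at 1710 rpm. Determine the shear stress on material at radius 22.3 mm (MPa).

4.36 MPa

ω = 2π·1710/60 = 179.1 rad/s, so T = P/ω = 15.6×10³ / 179.1 = 87.12 N·m.
J = π(d_o⁴ − d_i⁴)/32 = π(0.0528⁴ − 0.0424⁴)/32 = 4.457×10^-7 m⁴.
Shear stress varies linearly with radius: τ = T·r/J = 87.12 × 0.0223 / 4.457×10^-7 = 4.359×10^6 Pa.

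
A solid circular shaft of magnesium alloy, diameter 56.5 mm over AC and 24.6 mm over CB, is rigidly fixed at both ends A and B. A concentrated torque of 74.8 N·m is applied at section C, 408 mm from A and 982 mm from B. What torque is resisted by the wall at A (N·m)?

73.7 N·m

Compatibility: T_A·a/J_AC = T_B·b/J_CB with T_A + T_B = T₀.
J_AC = 1.00×10^-6 m⁴, J_CB = 3.60×10^-8 m⁴, so T_A = T₀·(J_AC/a)/((J_AC/a)+(J_CB/b)) = 73.70 N·m, T_B = 1.100 N·m.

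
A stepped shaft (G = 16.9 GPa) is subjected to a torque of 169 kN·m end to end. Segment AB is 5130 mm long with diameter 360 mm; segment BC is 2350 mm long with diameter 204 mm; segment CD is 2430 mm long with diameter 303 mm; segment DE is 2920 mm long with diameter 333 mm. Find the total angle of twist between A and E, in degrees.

12.8°

J_AB = π(0.360)⁴/32 = 1.65×10^-3 m⁴; J_BC = π(0.204)⁴/32 = 1.70×10^-4 m⁴; J_CD = π(0.303)⁴/32 = 8.28×10^-4 m⁴; J_DE = π(0.333)⁴/32 = 1.21×10^-3 m⁴.
θ = (T/G)·Σ L_i/J_i = (169000/16.9×10⁹)·(5.13/1.65×10^-3 + 2.35/1.70×10^-4 + 2.43/8.28×10^-4 + 2.92/1.21×10^-3) = 0.2229 rad.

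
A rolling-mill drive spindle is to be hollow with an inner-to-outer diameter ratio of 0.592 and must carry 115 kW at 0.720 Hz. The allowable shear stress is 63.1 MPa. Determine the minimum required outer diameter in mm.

133 mm

ω = 2π·0.720 = 4.524 rad/s, so T = P/ω = 115×10³ / 4.524 = 25420 N·m.
For a hollow shaft with d_i/d_o = 0.592: τ_max = 16T/(π d_o³ (1−k⁴)), so d_o = [16T/(π τ_allow (1−k⁴))]^(1/3) = [16·25420/(π·6.31×10^7·0.8772)]^(1/3) = 0.1327 m.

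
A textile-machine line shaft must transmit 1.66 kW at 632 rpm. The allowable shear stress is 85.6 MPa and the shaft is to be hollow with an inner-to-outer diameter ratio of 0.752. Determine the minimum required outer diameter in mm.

13.0 mm

ω = 2π·632/60 = 66.18 rad/s, so T = P/ω = 1.66×10³ / 66.18 = 25.08 N·m.
For a hollow shaft with d_i/d_o = 0.752: τ_max = 16T/(π d_o³ (1−k⁴)), so d_o = [16T/(π τ_allow (1−k⁴))]^(1/3) = [16·25.08/(π·8.56×10^7·0.6802)]^(1/3) = 0.01299 m.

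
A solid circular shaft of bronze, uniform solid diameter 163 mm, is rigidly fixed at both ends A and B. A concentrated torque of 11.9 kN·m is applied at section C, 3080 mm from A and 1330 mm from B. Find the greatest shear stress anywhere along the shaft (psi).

With uniform GJ and both ends fixed, compatibility θ_AC = θ_CB gives T_A·a = T_B·b, together with T_A + T_B = T₀.
T_A = T₀·b/(a+b) = 11900·1330/4410 = 3589 N·m; T_B = 8311 N·m.
τ in each portion: τ_AC = 4.22×10^6 Pa, τ_CB = 9.77×10^6 Pa; maximum is in CB.
τ_max = T_CB·r/J = 8311·0.0815/6.93×10^-5 = 9.774×10^6 Pa.

1420 psi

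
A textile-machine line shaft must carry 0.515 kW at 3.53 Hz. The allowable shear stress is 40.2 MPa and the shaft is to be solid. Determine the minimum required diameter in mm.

14.3 mm

ω = 2π·3.53 = 22.18 rad/s, so T = P/ω = 0.515×10³ / 22.18 = 23.22 N·m.
For a solid shaft τ_max = 16T/(πd³), so d = (16T/(π τ_allow))^(1/3) = (16·23.22/(π·4.02×10^7))^(1/3) = 0.01433 m.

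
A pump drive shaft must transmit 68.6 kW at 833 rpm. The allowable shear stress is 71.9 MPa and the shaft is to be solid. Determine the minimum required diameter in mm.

ω = 2π·833/60 = 87.23 rad/s, so T = P/ω = 68.6×10³ / 87.23 = 786.4 N·m.
For a solid shaft τ_max = 16T/(πd³), so d = (16T/(π τ_allow))^(1/3) = (16·786.4/(π·7.19×10^7))^(1/3) = 0.03819 m.

38.2 mm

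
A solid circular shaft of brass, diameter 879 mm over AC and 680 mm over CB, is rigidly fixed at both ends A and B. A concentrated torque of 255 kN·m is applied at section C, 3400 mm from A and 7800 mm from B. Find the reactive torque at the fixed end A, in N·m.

Compatibility: T_A·a/J_AC = T_B·b/J_CB with T_A + T_B = T₀.
J_AC = 0.0586 m⁴, J_CB = 0.0210 m⁴, so T_A = T₀·(J_AC/a)/((J_AC/a)+(J_CB/b)) = 220600 N·m, T_B = 34440 N·m.

221000 N·m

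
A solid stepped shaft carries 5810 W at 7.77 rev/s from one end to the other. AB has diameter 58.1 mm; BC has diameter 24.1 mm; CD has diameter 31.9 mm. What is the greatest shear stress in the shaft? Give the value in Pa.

ω = 2π·7.77 = 48.82 rad/s, so T = P/ω = 5810 / 48.82 = 119.0 N·m.
Under the same torque, τ_max = 16T/(πd³) is largest where d is smallest — segment BC (d = 24.1 mm).
τ_max = 16·119.0/(π·(0.0241)³) = 4.330×10^7 Pa.

4.33e7 Pa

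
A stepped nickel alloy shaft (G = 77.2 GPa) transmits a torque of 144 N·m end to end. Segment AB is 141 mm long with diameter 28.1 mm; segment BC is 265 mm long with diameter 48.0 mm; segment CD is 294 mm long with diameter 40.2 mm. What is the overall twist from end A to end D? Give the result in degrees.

J_AB = π(0.0281)⁴/32 = 6.12×10^-8 m⁴; J_BC = π(0.0480)⁴/32 = 5.21×10^-7 m⁴; J_CD = π(0.0402)⁴/32 = 2.56×10^-7 m⁴.
θ = (T/G)·Σ L_i/J_i = (144.0/77.2×10⁹)·(0.141/6.12×10^-8 + 0.265/5.21×10^-7 + 0.294/2.56×10^-7) = 7.384×10^-3 rad.

0.423°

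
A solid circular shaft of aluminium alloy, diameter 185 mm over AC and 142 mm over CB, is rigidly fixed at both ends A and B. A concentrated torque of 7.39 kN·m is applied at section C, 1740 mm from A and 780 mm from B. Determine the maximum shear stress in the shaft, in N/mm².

Compatibility: T_A·a/J_AC = T_B·b/J_CB with T_A + T_B = T₀.
J_AC = 1.15×10^-4 m⁴, J_CB = 3.99×10^-5 m⁴, so T_A = T₀·(J_AC/a)/((J_AC/a)+(J_CB/b)) = 4165 N·m, T_B = 3225 N·m.
τ in each portion: τ_AC = 3.35×10^6 Pa, τ_CB = 5.74×10^6 Pa; maximum is in CB.
τ_max = T_CB·r/J = 3225·0.0710/3.99×10^-5 = 5.736×10^6 Pa.

5.74 N/mm²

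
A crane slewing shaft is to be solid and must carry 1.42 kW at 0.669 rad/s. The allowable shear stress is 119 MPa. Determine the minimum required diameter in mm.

ω = 0.669 rad/s, so T = P/ω = 1.42×10³ / 0.6690 = 2123 N·m.
For a solid shaft τ_max = 16T/(πd³), so d = (16T/(π τ_allow))^(1/3) = (16·2123/(π·1.19×10^8))^(1/3) = 0.04495 m.

45.0 mm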